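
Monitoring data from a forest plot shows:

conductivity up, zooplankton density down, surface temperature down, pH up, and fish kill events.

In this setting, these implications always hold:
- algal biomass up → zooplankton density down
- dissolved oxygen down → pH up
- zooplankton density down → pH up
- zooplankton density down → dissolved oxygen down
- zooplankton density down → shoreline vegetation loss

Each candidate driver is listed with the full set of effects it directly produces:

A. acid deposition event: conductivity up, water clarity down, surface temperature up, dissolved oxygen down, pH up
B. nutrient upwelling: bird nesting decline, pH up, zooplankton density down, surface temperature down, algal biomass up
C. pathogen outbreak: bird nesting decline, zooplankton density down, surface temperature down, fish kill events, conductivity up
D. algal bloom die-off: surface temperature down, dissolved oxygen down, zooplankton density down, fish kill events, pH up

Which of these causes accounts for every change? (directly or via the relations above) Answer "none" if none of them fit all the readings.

C

Per-candidate check:
(A) acid deposition event — fails on zooplankton density down, surface temperature down, fish kill events (predicts surface temperature up, not surface temperature down)
(B) nutrient upwelling — does not account for conductivity up, fish kill events
(C) pathogen outbreak — conductivity up +; zooplankton density down +; surface temperature down +; pH up + (through zooplankton density down → pH up); fish kill events +
(D) algal bloom die-off — conductivity up -; zooplankton density down +; surface temperature down +; pH up +; fish kill events +
(C) is the only candidate with no mismatches.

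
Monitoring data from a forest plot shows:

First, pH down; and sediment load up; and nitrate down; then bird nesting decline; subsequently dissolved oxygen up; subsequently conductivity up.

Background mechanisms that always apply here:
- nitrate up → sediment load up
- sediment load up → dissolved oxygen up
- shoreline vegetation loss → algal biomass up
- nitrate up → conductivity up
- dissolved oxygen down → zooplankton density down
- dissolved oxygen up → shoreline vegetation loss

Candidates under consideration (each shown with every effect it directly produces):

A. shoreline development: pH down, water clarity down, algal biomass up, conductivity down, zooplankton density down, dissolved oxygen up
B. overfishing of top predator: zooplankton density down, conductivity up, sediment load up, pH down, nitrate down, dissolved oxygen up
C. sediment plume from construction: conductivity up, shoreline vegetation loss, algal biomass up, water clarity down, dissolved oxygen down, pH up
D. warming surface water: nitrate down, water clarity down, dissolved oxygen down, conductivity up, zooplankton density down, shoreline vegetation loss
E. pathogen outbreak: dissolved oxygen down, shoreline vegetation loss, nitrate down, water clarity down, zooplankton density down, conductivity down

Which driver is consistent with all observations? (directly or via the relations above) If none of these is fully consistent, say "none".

none

Testing each hypothesis:
(A) shoreline development — pH down yes; sediment load up NO; nitrate down NO; bird nesting decline NO; dissolved oxygen up yes; conductivity up NO
(B) overfishing of top predator — does not account for bird nesting decline
(C) sediment plume from construction — pH down NO; sediment load up NO; nitrate down NO; bird nesting decline NO; dissolved oxygen up NO; conductivity up yes
(D) warming surface water — fails on pH down, sediment load up, bird nesting decline, dissolved oxygen up (predicts dissolved oxygen down, not dissolved oxygen up)
(E) pathogen outbreak — pH down NO; sediment load up NO; nitrate down yes; bird nesting decline NO; dissolved oxygen up NO; conductivity up NO
None of the listed candidates fits everything.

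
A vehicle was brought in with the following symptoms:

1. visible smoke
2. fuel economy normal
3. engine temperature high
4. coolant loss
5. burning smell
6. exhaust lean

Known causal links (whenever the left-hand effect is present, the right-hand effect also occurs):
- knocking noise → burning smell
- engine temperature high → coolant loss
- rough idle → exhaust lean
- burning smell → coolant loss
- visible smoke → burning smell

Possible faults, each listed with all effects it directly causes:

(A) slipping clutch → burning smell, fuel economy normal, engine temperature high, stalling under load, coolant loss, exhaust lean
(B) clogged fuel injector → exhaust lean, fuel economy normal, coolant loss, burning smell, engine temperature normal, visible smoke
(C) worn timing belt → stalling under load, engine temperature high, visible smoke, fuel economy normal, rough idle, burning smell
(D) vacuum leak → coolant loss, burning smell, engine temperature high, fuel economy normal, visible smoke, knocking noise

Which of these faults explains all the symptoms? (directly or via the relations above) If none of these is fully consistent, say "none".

Testing each hypothesis:
(A) slipping clutch — visible smoke ✗; fuel economy normal ✓; engine temperature high ✓; coolant loss ✓; burning smell ✓; exhaust lean ✓
(B) clogged fuel injector — visible smoke ✓; fuel economy normal ✓; engine temperature high ✗; coolant loss ✓; burning smell ✓; exhaust lean ✓
(C) worn timing belt — accounts for every observation (coolant loss by burning smell → coolant loss)
(D) vacuum leak — visible smoke ✓; fuel economy normal ✓; engine temperature high ✓; coolant loss ✓; burning smell ✓; exhaust lean ✗
(C) alone accounts for all the evidence.

C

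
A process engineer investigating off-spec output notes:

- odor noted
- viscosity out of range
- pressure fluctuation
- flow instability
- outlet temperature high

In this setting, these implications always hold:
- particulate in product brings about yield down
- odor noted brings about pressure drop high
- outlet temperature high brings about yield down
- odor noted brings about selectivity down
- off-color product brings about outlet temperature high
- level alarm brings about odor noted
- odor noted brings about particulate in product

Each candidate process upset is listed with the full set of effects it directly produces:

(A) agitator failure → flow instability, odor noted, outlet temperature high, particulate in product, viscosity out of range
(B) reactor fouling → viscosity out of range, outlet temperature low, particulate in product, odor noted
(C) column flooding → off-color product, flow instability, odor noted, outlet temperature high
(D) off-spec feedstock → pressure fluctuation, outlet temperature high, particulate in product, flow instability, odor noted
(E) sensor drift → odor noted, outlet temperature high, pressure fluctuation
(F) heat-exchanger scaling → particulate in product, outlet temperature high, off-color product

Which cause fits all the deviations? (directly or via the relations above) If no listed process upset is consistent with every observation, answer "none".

Checking each candidate against the observations:
(A) agitator failure — odor noted ✓; viscosity out of range ✓; pressure fluctuation ✗; flow instability ✓; outlet temperature high ✓
(B) reactor fouling — odor noted ✓; viscosity out of range ✓; pressure fluctuation ✗; flow instability ✗; outlet temperature high ✗
(C) column flooding — odor noted ✓; viscosity out of range ✗; pressure fluctuation ✗; flow instability ✓; outlet temperature high ✓
(D) off-spec feedstock — does not account for viscosity out of range
(E) sensor drift — does not account for viscosity out of range, flow instability
(F) heat-exchanger scaling — odor noted ✗; viscosity out of range ✗; pressure fluctuation ✗; flow instability ✗; outlet temperature high ✓
Every candidate fails on at least one observation.

none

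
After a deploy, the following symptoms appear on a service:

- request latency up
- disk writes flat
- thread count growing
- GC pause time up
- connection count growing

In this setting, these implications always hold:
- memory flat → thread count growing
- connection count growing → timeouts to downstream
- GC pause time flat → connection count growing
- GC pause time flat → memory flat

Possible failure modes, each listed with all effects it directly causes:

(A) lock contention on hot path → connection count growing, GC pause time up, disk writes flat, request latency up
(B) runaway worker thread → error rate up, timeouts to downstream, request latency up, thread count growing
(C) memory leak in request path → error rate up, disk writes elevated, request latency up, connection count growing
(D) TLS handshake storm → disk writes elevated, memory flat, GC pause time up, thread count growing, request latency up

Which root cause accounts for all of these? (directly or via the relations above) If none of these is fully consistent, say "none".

none

Per-candidate check:
(A) lock contention on hot path — request latency up match; disk writes flat match; thread count growing miss; GC pause time up match; connection count growing match
(B) runaway worker thread — does not account for disk writes flat, GC pause time up, connection count growing
(C) memory leak in request path — request latency up match; disk writes flat miss; thread count growing miss; GC pause time up miss; connection count growing match
(D) TLS handshake storm — request latency up match; disk writes flat miss; thread count growing match; GC pause time up match; connection count growing miss
No candidate is consistent with all observations.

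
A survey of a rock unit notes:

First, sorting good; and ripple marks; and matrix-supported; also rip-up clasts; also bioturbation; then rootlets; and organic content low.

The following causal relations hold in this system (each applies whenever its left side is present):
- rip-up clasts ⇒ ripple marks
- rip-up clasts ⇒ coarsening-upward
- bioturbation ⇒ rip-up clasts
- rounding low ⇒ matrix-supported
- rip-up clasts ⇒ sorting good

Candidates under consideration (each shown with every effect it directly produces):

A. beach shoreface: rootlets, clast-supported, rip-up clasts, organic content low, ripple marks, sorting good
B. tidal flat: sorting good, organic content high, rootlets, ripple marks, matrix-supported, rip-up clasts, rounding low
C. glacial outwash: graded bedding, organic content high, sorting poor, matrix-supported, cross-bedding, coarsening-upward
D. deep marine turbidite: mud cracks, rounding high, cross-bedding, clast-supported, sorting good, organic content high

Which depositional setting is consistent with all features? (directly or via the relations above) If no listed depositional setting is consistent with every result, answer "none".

Checking each candidate against the observations:
(A) beach shoreface — sorting good match; ripple marks match; matrix-supported miss; rip-up clasts match; bioturbation miss; rootlets match; organic content low match
(B) tidal flat — fails on bioturbation, organic content low (predicts organic content high, not organic content low)
(C) glacial outwash — sorting good miss; ripple marks miss; matrix-supported match; rip-up clasts miss; bioturbation miss; rootlets miss; organic content low miss
(D) deep marine turbidite — sorting good match; ripple marks miss; matrix-supported miss; rip-up clasts miss; bioturbation miss; rootlets miss; organic content low miss
Every candidate fails on at least one observation.

none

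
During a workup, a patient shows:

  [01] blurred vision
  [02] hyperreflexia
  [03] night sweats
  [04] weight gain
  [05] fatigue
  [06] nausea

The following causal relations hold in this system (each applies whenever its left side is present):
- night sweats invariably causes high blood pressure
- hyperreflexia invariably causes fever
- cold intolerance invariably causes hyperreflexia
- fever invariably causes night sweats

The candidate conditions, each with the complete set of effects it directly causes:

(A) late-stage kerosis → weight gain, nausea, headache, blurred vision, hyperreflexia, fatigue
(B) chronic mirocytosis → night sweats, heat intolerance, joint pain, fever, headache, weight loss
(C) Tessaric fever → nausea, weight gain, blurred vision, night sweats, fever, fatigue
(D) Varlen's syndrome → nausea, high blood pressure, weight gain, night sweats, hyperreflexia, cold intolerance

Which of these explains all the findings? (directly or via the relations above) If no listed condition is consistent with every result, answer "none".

A

Checking each candidate against the observations:
(A) late-stage kerosis — blurred vision +; hyperreflexia +; night sweats + (through hyperreflexia → fever → night sweats); weight gain +; fatigue +; nausea +
(B) chronic mirocytosis — blurred vision -; hyperreflexia -; night sweats +; weight gain -; fatigue -; nausea -
(C) Tessaric fever — blurred vision +; hyperreflexia -; night sweats +; weight gain +; fatigue +; nausea +
(D) Varlen's syndrome — blurred vision -; hyperreflexia +; night sweats +; weight gain +; fatigue -; nausea +
(A) alone accounts for all the evidence.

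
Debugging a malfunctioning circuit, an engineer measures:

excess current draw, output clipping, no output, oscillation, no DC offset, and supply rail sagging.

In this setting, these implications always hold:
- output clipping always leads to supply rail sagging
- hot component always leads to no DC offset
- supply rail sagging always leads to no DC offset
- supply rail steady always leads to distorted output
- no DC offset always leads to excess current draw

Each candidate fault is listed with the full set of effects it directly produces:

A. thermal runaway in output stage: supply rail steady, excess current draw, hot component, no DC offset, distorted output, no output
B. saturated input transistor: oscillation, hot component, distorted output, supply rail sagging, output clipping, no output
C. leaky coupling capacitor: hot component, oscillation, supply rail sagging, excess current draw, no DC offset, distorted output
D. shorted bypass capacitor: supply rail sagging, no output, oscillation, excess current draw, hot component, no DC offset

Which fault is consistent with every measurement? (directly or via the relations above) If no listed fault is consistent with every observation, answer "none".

Per-candidate check:
(A) thermal runaway in output stage — excess current draw match; output clipping miss; no output match; oscillation miss; no DC offset match; supply rail sagging miss
(B) saturated input transistor — excess current draw match (via hot component → no DC offset → excess current draw); output clipping match; no output match; oscillation match; no DC offset match (via hot component → no DC offset); supply rail sagging match
(C) leaky coupling capacitor — excess current draw match; output clipping miss; no output miss; oscillation match; no DC offset match; supply rail sagging match
(D) shorted bypass capacitor — excess current draw match; output clipping miss; no output match; oscillation match; no DC offset match; supply rail sagging match
(B) alone accounts for all the evidence.

B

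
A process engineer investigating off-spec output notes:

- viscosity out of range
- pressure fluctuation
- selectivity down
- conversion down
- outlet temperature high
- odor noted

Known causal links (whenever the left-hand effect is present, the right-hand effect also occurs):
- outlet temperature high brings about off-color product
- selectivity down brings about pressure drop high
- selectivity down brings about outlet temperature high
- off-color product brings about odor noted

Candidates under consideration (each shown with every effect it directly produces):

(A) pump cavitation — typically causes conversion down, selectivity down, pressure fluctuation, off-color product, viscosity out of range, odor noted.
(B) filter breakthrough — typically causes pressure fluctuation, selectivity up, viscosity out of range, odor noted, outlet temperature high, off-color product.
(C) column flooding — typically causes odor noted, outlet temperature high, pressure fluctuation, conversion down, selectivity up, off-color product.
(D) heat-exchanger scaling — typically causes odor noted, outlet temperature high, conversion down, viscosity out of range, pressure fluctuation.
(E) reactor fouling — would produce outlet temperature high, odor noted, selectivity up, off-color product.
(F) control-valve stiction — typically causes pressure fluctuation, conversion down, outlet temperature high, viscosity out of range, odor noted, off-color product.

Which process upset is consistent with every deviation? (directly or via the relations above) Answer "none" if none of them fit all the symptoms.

A

For each candidate, compare predicted effects to what was observed:
(A) pump cavitation — viscosity out of range ✓; pressure fluctuation ✓; selectivity down ✓; conversion down ✓; outlet temperature high ✓ (by selectivity down → outlet temperature high); odor noted ✓
(B) filter breakthrough — viscosity out of range ✓; pressure fluctuation ✓; selectivity down ✗; conversion down ✗; outlet temperature high ✓; odor noted ✓
(C) column flooding — fails on viscosity out of range, selectivity down (predicts selectivity up, not selectivity down)
(D) heat-exchanger scaling — does not account for selectivity down
(E) reactor fouling — fails on viscosity out of range, pressure fluctuation, selectivity down, conversion down (predicts selectivity up, not selectivity down)
(F) control-valve stiction — viscosity out of range ✓; pressure fluctuation ✓; selectivity down ✗; conversion down ✓; outlet temperature high ✓; odor noted ✓
Only (A) is consistent with every observation.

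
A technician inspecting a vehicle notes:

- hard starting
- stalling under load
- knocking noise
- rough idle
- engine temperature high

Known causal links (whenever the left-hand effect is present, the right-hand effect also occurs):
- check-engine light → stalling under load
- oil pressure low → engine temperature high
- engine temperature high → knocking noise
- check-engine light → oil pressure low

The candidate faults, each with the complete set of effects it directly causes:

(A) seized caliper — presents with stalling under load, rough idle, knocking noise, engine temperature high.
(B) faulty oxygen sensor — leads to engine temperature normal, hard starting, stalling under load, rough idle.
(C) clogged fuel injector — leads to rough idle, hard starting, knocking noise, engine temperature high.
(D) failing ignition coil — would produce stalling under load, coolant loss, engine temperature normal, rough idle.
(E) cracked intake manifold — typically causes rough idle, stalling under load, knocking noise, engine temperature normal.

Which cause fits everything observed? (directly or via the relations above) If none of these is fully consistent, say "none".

For each candidate, compare predicted effects to what was observed:
(A) seized caliper — hard starting NO; stalling under load yes; knocking noise yes; rough idle yes; engine temperature high yes
(B) faulty oxygen sensor — fails on knocking noise, engine temperature high (predicts engine temperature normal, not engine temperature high)
(C) clogged fuel injector — hard starting yes; stalling under load NO; knocking noise yes; rough idle yes; engine temperature high yes
(D) failing ignition coil — hard starting NO; stalling under load yes; knocking noise NO; rough idle yes; engine temperature high NO
(E) cracked intake manifold — hard starting NO; stalling under load yes; knocking noise yes; rough idle yes; engine temperature high NO
No candidate is consistent with all observations.

none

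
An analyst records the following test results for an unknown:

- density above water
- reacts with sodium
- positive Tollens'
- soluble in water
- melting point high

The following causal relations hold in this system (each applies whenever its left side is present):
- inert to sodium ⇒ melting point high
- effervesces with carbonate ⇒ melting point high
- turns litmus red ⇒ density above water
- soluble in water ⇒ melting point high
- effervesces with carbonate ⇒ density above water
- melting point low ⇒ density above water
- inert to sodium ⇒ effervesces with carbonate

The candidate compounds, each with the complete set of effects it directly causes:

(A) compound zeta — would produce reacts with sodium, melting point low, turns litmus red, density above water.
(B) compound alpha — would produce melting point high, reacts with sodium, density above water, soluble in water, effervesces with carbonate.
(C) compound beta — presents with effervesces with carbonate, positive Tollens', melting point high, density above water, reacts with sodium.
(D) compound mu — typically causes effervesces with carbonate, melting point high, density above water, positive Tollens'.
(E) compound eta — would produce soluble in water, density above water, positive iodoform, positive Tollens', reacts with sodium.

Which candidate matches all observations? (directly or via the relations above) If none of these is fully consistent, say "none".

Per-candidate check:
(A) compound zeta — density above water +; reacts with sodium +; positive Tollens' -; soluble in water -; melting point high -
(B) compound alpha — density above water +; reacts with sodium +; positive Tollens' -; soluble in water +; melting point high +
(C) compound beta — does not account for soluble in water
(D) compound mu — does not account for reacts with sodium, soluble in water
(E) compound eta — density above water +; reacts with sodium +; positive Tollens' +; soluble in water +; melting point high + (via soluble in water → melting point high)
(E) alone accounts for all the evidence.

E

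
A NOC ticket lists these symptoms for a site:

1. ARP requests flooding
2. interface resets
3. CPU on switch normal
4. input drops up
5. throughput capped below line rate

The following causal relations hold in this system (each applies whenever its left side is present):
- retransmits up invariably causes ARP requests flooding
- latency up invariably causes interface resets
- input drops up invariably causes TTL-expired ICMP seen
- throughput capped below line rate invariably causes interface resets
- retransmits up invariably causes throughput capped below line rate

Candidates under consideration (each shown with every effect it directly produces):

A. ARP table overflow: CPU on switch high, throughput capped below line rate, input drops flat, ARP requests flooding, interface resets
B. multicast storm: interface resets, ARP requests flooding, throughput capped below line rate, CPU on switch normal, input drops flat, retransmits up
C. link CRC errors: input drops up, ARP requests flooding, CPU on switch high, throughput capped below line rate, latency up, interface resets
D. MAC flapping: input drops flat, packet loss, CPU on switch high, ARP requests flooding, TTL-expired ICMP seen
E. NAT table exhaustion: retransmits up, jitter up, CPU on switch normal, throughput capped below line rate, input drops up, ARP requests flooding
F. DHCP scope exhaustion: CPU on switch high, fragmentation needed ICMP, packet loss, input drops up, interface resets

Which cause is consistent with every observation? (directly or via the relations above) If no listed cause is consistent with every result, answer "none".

Per-candidate check:
(A) ARP table overflow — fails on CPU on switch normal, input drops up (predicts CPU on switch high, not CPU on switch normal; predicts input drops flat, not input drops up)
(B) multicast storm — ARP requests flooding match; interface resets match; CPU on switch normal match; input drops up miss; throughput capped below line rate match
(C) link CRC errors — ARP requests flooding match; interface resets match; CPU on switch normal miss; input drops up match; throughput capped below line rate match
(D) MAC flapping — fails on interface resets, CPU on switch normal, input drops up, throughput capped below line rate (predicts CPU on switch high, not CPU on switch normal; predicts input drops flat, not input drops up)
(E) NAT table exhaustion — ARP requests flooding match; interface resets match (by throughput capped below line rate → interface resets); CPU on switch normal match; input drops up match; throughput capped below line rate match
(F) DHCP scope exhaustion — fails on ARP requests flooding, CPU on switch normal, throughput capped below line rate (predicts CPU on switch high, not CPU on switch normal)
(E) is the only candidate with no mismatches.

E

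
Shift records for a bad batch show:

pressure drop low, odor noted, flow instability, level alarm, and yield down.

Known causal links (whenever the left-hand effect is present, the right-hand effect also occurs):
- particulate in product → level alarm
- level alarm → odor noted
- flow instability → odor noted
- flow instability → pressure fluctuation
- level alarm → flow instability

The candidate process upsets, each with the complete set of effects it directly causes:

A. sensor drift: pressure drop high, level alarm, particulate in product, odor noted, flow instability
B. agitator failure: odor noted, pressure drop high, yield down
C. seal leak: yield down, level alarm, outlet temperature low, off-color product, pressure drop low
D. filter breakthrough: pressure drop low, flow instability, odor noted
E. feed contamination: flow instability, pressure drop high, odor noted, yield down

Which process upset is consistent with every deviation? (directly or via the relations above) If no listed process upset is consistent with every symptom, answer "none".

For each candidate, compare predicted effects to what was observed:
(A) sensor drift — fails on pressure drop low, yield down (predicts pressure drop high, not pressure drop low)
(B) agitator failure — fails on pressure drop low, flow instability, level alarm (predicts pressure drop high, not pressure drop low)
(C) seal leak — accounts for every observation (odor noted via level alarm → odor noted)
(D) filter breakthrough — pressure drop low ✓; odor noted ✓; flow instability ✓; level alarm ✗; yield down ✗
(E) feed contamination — pressure drop low ✗; odor noted ✓; flow instability ✓; level alarm ✗; yield down ✓
(C) alone accounts for all the evidence.

C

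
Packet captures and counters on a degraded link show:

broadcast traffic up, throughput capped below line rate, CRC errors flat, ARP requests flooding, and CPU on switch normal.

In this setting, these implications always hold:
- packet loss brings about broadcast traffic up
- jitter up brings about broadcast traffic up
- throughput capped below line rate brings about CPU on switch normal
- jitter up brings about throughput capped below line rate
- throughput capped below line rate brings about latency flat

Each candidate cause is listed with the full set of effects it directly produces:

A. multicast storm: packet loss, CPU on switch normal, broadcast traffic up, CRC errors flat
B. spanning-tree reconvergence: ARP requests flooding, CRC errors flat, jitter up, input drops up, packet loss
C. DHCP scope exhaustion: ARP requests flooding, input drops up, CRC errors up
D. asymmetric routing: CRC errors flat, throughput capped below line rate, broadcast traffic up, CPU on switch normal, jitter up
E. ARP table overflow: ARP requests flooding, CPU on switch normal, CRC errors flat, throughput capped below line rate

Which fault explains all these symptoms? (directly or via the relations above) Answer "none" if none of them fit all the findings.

Per-candidate check:
(A) multicast storm — does not account for throughput capped below line rate, ARP requests flooding
(B) spanning-tree reconvergence — broadcast traffic up yes (through packet loss → broadcast traffic up); throughput capped below line rate yes (through jitter up → throughput capped below line rate); CRC errors flat yes; ARP requests flooding yes; CPU on switch normal yes (through jitter up → throughput capped below line rate → CPU on switch normal)
(C) DHCP scope exhaustion — fails on broadcast traffic up, throughput capped below line rate, CRC errors flat, CPU on switch normal (predicts CRC errors up, not CRC errors flat)
(D) asymmetric routing — does not account for ARP requests flooding
(E) ARP table overflow — broadcast traffic up NO; throughput capped below line rate yes; CRC errors flat yes; ARP requests flooding yes; CPU on switch normal yes
Only (B) is consistent with every observation.

B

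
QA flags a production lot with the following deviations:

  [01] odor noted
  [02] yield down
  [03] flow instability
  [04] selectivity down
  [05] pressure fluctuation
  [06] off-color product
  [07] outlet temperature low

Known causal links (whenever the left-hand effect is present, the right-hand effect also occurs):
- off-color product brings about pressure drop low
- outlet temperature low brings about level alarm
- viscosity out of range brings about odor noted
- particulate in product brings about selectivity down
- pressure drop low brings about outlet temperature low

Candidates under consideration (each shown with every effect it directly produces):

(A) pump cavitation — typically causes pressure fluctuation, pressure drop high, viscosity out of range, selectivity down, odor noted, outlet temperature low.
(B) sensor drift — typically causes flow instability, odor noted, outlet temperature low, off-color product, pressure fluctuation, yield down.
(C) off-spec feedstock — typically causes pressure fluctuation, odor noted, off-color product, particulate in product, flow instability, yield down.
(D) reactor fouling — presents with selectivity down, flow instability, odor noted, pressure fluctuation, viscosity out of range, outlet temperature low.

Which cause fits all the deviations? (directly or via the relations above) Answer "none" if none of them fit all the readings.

Per-candidate check:
(A) pump cavitation — does not account for yield down, flow instability, off-color product
(B) sensor drift — odor noted ✓; yield down ✓; flow instability ✓; selectivity down ✗; pressure fluctuation ✓; off-color product ✓; outlet temperature low ✓
(C) off-spec feedstock — accounts for every observation (selectivity down by particulate in product → selectivity down)
(D) reactor fouling — does not account for yield down, off-color product
Only (C) is consistent with every observation.

C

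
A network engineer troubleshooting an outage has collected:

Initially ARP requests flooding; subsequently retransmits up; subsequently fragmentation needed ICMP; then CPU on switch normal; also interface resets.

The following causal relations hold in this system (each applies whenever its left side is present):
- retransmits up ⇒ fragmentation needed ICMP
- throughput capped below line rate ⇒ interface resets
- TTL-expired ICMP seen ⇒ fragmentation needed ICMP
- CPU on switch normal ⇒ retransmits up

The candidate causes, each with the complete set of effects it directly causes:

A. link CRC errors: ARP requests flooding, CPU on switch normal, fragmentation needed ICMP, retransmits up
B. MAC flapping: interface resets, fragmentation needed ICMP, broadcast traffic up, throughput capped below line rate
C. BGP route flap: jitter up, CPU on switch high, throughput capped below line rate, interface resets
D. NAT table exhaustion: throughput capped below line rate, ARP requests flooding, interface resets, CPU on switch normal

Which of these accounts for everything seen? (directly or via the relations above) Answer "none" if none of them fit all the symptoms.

Per-candidate check:
(A) link CRC errors — ARP requests flooding match; retransmits up match; fragmentation needed ICMP match; CPU on switch normal match; interface resets miss
(B) MAC flapping — does not account for ARP requests flooding, retransmits up, CPU on switch normal
(C) BGP route flap — ARP requests flooding miss; retransmits up miss; fragmentation needed ICMP miss; CPU on switch normal miss; interface resets match
(D) NAT table exhaustion — accounts for every observation (retransmits up by CPU on switch normal → retransmits up)
(D) is the only candidate with no mismatches.

D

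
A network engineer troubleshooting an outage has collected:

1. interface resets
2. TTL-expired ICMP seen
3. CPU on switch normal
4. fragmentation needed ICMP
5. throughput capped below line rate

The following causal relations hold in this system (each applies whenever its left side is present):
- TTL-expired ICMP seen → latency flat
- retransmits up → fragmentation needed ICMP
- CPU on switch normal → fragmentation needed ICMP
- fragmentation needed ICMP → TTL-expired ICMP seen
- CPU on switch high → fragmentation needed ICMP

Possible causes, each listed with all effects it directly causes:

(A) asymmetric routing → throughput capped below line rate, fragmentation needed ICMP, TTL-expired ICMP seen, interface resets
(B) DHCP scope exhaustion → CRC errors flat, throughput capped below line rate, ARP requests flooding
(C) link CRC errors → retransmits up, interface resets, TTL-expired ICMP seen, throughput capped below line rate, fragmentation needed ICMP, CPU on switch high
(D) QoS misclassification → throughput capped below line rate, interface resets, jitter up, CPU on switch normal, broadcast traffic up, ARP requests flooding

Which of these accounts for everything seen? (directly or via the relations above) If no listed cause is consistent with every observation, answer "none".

Testing each hypothesis:
(A) asymmetric routing — interface resets +; TTL-expired ICMP seen +; CPU on switch normal -; fragmentation needed ICMP +; throughput capped below line rate +
(B) DHCP scope exhaustion — interface resets -; TTL-expired ICMP seen -; CPU on switch normal -; fragmentation needed ICMP -; throughput capped below line rate +
(C) link CRC errors — fails on CPU on switch normal (predicts CPU on switch high, not CPU on switch normal)
(D) QoS misclassification — interface resets +; TTL-expired ICMP seen + (via CPU on switch normal → fragmentation needed ICMP → TTL-expired ICMP seen); CPU on switch normal +; fragmentation needed ICMP + (via CPU on switch normal → fragmentation needed ICMP); throughput capped below line rate +
(D) alone accounts for all the evidence.

D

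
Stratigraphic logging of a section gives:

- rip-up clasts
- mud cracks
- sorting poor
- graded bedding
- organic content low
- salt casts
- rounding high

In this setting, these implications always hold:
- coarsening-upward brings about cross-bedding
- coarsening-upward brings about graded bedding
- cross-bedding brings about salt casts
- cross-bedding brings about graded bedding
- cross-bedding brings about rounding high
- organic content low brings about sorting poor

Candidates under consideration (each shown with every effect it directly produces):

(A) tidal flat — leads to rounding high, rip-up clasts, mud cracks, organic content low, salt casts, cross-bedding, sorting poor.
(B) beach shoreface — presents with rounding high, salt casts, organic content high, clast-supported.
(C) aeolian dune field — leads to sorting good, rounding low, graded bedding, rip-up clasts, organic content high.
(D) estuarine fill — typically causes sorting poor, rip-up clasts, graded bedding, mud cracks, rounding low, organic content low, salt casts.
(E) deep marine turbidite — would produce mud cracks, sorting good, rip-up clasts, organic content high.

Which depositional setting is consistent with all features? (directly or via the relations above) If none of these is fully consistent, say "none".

Checking each candidate against the observations:
(A) tidal flat — accounts for every observation (graded bedding through cross-bedding → graded bedding)
(B) beach shoreface — rip-up clasts NO; mud cracks NO; sorting poor NO; graded bedding NO; organic content low NO; salt casts yes; rounding high yes
(C) aeolian dune field — fails on mud cracks, sorting poor, organic content low, salt casts, rounding high (predicts sorting good, not sorting poor; predicts organic content high, not organic content low; predicts rounding low, not rounding high)
(D) estuarine fill — fails on rounding high (predicts rounding low, not rounding high)
(E) deep marine turbidite — fails on sorting poor, graded bedding, organic content low, salt casts, rounding high (predicts sorting good, not sorting poor; predicts organic content high, not organic content low)
Only (A) is consistent with every observation.

A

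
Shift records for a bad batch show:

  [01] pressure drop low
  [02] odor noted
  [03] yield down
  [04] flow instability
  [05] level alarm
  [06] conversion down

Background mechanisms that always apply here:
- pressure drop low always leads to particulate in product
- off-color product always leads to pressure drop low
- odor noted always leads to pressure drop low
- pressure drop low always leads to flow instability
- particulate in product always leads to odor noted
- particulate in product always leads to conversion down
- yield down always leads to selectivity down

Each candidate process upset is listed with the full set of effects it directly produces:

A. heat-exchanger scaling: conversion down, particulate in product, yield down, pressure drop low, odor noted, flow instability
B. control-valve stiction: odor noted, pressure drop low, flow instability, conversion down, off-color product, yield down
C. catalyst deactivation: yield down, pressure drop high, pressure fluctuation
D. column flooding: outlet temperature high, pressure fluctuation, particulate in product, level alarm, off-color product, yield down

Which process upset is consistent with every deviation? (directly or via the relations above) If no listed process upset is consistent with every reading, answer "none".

D

Checking each candidate against the observations:
(A) heat-exchanger scaling — pressure drop low match; odor noted match; yield down match; flow instability match; level alarm miss; conversion down match
(B) control-valve stiction — does not account for level alarm
(C) catalyst deactivation — pressure drop low miss; odor noted miss; yield down match; flow instability miss; level alarm miss; conversion down miss
(D) column flooding — pressure drop low match (via off-color product → pressure drop low); odor noted match (via particulate in product → odor noted); yield down match; flow instability match (via off-color product → pressure drop low → flow instability); level alarm match; conversion down match (via particulate in product → conversion down)
(D) alone accounts for all the evidence.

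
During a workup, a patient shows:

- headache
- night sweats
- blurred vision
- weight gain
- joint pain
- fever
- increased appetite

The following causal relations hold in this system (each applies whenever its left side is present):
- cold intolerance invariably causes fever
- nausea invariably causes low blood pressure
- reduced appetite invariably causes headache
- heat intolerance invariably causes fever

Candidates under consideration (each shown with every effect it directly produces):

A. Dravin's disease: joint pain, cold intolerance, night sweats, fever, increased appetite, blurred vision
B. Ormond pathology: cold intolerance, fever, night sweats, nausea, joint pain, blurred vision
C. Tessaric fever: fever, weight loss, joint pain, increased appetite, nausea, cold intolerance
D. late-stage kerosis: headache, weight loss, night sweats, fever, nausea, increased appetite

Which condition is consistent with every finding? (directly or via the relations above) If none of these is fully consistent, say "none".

Checking each candidate against the observations:
(A) Dravin's disease — does not account for headache, weight gain
(B) Ormond pathology — headache ✗; night sweats ✓; blurred vision ✓; weight gain ✗; joint pain ✓; fever ✓; increased appetite ✗
(C) Tessaric fever — fails on headache, night sweats, blurred vision, weight gain (predicts weight loss, not weight gain)
(D) late-stage kerosis — fails on blurred vision, weight gain, joint pain (predicts weight loss, not weight gain)
None of the listed candidates fits everything.

none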